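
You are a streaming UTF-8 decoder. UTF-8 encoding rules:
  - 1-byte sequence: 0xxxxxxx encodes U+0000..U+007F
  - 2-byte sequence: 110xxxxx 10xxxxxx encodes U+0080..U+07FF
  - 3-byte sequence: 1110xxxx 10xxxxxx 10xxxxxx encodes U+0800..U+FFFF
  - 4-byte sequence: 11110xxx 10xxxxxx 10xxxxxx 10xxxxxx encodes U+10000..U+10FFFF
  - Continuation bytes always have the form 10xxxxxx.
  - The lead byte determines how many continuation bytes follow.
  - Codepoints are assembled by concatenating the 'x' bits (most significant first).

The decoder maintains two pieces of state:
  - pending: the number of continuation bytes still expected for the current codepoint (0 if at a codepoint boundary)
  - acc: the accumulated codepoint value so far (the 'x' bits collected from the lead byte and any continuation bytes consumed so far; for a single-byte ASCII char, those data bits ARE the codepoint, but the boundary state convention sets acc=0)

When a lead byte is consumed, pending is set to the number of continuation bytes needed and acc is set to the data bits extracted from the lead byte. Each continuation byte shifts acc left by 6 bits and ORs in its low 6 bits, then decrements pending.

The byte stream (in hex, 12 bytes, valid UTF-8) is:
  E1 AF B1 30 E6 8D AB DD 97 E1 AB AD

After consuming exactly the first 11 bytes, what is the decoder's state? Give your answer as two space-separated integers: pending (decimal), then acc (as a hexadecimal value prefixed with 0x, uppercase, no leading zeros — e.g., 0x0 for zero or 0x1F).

Byte[0]=E1: 3-byte lead. pending=2, acc=0x1
Byte[1]=AF: continuation. acc=(acc<<6)|0x2F=0x6F, pending=1
Byte[2]=B1: continuation. acc=(acc<<6)|0x31=0x1BF1, pending=0
Byte[3]=30: 1-byte. pending=0, acc=0x0
Byte[4]=E6: 3-byte lead. pending=2, acc=0x6
Byte[5]=8D: continuation. acc=(acc<<6)|0x0D=0x18D, pending=1
Byte[6]=AB: continuation. acc=(acc<<6)|0x2B=0x636B, pending=0
Byte[7]=DD: 2-byte lead. pending=1, acc=0x1D
Byte[8]=97: continuation. acc=(acc<<6)|0x17=0x757, pending=0
Byte[9]=E1: 3-byte lead. pending=2, acc=0x1
Byte[10]=AB: continuation. acc=(acc<<6)|0x2B=0x6B, pending=1

Answer: 1 0x6B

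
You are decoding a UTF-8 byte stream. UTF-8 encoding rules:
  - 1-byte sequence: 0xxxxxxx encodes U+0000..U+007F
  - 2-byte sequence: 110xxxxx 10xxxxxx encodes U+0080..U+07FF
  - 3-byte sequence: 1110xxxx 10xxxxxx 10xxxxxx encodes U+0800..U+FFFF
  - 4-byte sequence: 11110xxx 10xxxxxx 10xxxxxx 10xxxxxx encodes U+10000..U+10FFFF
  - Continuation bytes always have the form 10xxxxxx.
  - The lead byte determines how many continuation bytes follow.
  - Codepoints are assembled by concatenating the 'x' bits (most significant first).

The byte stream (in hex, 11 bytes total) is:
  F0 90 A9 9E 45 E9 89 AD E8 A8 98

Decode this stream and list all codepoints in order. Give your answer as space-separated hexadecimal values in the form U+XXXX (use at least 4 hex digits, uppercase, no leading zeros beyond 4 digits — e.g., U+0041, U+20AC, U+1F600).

Byte[0]=F0: 4-byte lead, need 3 cont bytes. acc=0x0
Byte[1]=90: continuation. acc=(acc<<6)|0x10=0x10
Byte[2]=A9: continuation. acc=(acc<<6)|0x29=0x429
Byte[3]=9E: continuation. acc=(acc<<6)|0x1E=0x10A5E
Completed: cp=U+10A5E (starts at byte 0)
Byte[4]=45: 1-byte ASCII. cp=U+0045
Byte[5]=E9: 3-byte lead, need 2 cont bytes. acc=0x9
Byte[6]=89: continuation. acc=(acc<<6)|0x09=0x249
Byte[7]=AD: continuation. acc=(acc<<6)|0x2D=0x926D
Completed: cp=U+926D (starts at byte 5)
Byte[8]=E8: 3-byte lead, need 2 cont bytes. acc=0x8
Byte[9]=A8: continuation. acc=(acc<<6)|0x28=0x228
Byte[10]=98: continuation. acc=(acc<<6)|0x18=0x8A18
Completed: cp=U+8A18 (starts at byte 8)

Answer: U+10A5E U+0045 U+926D U+8A18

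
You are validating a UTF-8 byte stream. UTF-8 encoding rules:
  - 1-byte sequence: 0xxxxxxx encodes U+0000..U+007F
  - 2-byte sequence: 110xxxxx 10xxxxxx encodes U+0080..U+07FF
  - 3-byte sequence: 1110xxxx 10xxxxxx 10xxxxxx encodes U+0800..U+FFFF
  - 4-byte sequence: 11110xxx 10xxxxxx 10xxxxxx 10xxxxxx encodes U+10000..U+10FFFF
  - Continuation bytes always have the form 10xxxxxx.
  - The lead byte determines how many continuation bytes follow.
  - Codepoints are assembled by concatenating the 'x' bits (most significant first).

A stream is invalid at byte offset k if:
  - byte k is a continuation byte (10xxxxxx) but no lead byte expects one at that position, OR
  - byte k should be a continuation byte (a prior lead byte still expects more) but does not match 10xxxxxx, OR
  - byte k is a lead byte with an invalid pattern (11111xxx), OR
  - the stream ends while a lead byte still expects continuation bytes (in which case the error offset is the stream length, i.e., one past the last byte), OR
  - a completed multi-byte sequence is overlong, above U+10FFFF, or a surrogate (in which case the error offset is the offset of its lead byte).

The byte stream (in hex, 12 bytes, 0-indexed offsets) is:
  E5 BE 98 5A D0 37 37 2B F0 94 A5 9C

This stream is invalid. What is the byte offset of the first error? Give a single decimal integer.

Byte[0]=E5: 3-byte lead, need 2 cont bytes. acc=0x5
Byte[1]=BE: continuation. acc=(acc<<6)|0x3E=0x17E
Byte[2]=98: continuation. acc=(acc<<6)|0x18=0x5F98
Completed: cp=U+5F98 (starts at byte 0)
Byte[3]=5A: 1-byte ASCII. cp=U+005A
Byte[4]=D0: 2-byte lead, need 1 cont bytes. acc=0x10
Byte[5]=37: expected 10xxxxxx continuation. INVALID

Answer: 5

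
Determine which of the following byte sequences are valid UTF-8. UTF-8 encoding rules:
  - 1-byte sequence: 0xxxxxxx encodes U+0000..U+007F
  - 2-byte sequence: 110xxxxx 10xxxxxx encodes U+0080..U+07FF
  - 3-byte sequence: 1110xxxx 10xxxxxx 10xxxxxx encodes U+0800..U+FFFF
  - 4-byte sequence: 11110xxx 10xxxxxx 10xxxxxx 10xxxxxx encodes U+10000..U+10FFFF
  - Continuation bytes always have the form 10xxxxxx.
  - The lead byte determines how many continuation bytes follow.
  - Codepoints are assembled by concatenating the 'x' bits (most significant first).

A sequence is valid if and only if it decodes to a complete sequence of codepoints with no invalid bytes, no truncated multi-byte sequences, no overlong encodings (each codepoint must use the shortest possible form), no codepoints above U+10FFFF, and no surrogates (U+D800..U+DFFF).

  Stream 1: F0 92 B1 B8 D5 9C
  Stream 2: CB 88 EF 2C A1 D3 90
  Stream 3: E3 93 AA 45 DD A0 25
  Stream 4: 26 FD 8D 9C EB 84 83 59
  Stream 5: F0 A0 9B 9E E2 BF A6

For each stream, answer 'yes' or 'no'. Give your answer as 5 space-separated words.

Answer: yes no yes no yes

Derivation:
Stream 1: decodes cleanly. VALID
Stream 2: error at byte offset 3. INVALID
Stream 3: decodes cleanly. VALID
Stream 4: error at byte offset 1. INVALID
Stream 5: decodes cleanly. VALID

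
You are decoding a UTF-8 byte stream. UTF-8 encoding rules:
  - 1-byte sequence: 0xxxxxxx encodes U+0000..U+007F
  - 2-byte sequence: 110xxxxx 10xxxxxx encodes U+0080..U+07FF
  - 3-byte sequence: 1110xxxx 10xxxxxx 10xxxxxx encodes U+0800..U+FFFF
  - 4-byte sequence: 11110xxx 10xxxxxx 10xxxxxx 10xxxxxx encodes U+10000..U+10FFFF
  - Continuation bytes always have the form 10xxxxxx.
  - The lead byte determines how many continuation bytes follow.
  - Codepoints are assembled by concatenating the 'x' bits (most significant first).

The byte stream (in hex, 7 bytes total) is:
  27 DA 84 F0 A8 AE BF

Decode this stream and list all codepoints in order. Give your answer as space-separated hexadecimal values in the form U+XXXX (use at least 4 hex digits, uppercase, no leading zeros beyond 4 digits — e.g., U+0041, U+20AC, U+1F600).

Answer: U+0027 U+0684 U+28BBF

Derivation:
Byte[0]=27: 1-byte ASCII. cp=U+0027
Byte[1]=DA: 2-byte lead, need 1 cont bytes. acc=0x1A
Byte[2]=84: continuation. acc=(acc<<6)|0x04=0x684
Completed: cp=U+0684 (starts at byte 1)
Byte[3]=F0: 4-byte lead, need 3 cont bytes. acc=0x0
Byte[4]=A8: continuation. acc=(acc<<6)|0x28=0x28
Byte[5]=AE: continuation. acc=(acc<<6)|0x2E=0xA2E
Byte[6]=BF: continuation. acc=(acc<<6)|0x3F=0x28BBF
Completed: cp=U+28BBF (starts at byte 3)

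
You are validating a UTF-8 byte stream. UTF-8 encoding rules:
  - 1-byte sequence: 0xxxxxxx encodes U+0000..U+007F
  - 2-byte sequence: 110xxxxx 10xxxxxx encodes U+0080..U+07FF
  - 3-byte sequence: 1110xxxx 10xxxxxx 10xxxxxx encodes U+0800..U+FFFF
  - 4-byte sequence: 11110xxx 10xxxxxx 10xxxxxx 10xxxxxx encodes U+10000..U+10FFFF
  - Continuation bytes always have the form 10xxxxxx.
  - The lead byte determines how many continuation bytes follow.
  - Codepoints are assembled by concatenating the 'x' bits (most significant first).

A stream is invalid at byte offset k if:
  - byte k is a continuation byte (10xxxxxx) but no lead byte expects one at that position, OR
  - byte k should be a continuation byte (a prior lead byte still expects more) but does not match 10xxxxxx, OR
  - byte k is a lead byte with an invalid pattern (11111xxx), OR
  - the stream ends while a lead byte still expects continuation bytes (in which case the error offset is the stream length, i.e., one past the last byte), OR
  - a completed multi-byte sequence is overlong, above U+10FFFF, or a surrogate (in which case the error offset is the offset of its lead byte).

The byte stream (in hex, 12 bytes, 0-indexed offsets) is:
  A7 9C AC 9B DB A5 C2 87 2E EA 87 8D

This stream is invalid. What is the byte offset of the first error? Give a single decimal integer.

Byte[0]=A7: INVALID lead byte (not 0xxx/110x/1110/11110)

Answer: 0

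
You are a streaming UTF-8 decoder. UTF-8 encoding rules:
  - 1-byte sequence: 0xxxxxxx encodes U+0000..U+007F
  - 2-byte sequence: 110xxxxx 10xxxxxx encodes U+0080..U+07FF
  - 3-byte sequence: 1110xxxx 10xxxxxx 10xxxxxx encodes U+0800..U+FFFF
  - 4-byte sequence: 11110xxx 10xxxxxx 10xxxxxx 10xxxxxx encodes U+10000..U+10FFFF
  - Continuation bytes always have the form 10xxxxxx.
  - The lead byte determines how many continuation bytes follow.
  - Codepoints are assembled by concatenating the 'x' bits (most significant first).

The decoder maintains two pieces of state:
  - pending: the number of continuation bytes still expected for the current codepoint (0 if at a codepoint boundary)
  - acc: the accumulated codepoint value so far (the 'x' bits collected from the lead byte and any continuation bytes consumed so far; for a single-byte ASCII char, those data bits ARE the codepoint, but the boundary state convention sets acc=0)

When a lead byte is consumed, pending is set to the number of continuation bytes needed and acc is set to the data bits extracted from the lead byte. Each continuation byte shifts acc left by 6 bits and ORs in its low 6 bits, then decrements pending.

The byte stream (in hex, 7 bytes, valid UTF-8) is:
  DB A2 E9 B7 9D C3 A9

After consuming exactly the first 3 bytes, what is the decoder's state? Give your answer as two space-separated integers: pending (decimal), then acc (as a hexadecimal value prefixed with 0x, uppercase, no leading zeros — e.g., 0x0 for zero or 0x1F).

Byte[0]=DB: 2-byte lead. pending=1, acc=0x1B
Byte[1]=A2: continuation. acc=(acc<<6)|0x22=0x6E2, pending=0
Byte[2]=E9: 3-byte lead. pending=2, acc=0x9

Answer: 2 0x9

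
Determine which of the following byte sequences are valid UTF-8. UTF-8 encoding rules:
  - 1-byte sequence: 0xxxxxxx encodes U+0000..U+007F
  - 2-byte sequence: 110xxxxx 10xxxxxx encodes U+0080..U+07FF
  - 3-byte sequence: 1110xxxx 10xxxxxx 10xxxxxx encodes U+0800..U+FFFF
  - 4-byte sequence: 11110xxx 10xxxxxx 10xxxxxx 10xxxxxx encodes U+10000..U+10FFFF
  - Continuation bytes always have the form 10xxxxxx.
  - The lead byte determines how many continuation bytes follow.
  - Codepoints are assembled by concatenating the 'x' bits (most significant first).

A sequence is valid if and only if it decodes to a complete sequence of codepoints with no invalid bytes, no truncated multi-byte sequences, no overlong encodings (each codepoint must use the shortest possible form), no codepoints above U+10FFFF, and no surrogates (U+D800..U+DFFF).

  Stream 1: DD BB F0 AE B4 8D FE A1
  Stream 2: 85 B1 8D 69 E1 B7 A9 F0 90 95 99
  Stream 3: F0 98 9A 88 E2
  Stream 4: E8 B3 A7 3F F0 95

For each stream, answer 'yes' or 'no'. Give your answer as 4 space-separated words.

Answer: no no no no

Derivation:
Stream 1: error at byte offset 6. INVALID
Stream 2: error at byte offset 0. INVALID
Stream 3: error at byte offset 5. INVALID
Stream 4: error at byte offset 6. INVALID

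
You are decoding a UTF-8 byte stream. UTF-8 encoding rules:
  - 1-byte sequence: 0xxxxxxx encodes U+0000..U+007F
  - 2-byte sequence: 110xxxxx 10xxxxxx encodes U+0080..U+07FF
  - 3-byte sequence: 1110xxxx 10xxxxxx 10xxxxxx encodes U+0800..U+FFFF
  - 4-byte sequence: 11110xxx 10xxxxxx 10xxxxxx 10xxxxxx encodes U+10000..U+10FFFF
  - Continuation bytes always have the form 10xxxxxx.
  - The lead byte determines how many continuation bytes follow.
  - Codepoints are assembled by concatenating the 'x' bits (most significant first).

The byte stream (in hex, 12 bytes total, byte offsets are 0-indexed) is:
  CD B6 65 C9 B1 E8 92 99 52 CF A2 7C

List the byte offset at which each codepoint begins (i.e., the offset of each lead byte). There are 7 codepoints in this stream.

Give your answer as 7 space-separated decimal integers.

Byte[0]=CD: 2-byte lead, need 1 cont bytes. acc=0xD
Byte[1]=B6: continuation. acc=(acc<<6)|0x36=0x376
Completed: cp=U+0376 (starts at byte 0)
Byte[2]=65: 1-byte ASCII. cp=U+0065
Byte[3]=C9: 2-byte lead, need 1 cont bytes. acc=0x9
Byte[4]=B1: continuation. acc=(acc<<6)|0x31=0x271
Completed: cp=U+0271 (starts at byte 3)
Byte[5]=E8: 3-byte lead, need 2 cont bytes. acc=0x8
Byte[6]=92: continuation. acc=(acc<<6)|0x12=0x212
Byte[7]=99: continuation. acc=(acc<<6)|0x19=0x8499
Completed: cp=U+8499 (starts at byte 5)
Byte[8]=52: 1-byte ASCII. cp=U+0052
Byte[9]=CF: 2-byte lead, need 1 cont bytes. acc=0xF
Byte[10]=A2: continuation. acc=(acc<<6)|0x22=0x3E2
Completed: cp=U+03E2 (starts at byte 9)
Byte[11]=7C: 1-byte ASCII. cp=U+007C

Answer: 0 2 3 5 8 9 11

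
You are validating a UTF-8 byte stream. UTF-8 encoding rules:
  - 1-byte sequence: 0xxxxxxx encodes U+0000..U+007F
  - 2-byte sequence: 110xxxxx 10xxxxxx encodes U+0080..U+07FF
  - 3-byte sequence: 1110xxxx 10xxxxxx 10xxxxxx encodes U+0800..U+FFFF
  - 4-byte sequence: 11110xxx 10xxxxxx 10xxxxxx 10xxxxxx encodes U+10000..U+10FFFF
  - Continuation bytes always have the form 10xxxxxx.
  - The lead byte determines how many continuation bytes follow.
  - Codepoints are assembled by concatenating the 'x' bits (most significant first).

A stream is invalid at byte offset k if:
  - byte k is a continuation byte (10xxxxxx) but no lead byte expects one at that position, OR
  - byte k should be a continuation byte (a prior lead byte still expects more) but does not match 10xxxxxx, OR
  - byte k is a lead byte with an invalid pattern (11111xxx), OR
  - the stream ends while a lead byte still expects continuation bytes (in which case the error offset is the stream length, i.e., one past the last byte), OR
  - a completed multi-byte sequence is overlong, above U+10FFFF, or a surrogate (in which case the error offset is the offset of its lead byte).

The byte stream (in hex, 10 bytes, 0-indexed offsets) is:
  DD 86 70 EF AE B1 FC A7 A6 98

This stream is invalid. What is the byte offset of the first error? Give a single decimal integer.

Answer: 6

Derivation:
Byte[0]=DD: 2-byte lead, need 1 cont bytes. acc=0x1D
Byte[1]=86: continuation. acc=(acc<<6)|0x06=0x746
Completed: cp=U+0746 (starts at byte 0)
Byte[2]=70: 1-byte ASCII. cp=U+0070
Byte[3]=EF: 3-byte lead, need 2 cont bytes. acc=0xF
Byte[4]=AE: continuation. acc=(acc<<6)|0x2E=0x3EE
Byte[5]=B1: continuation. acc=(acc<<6)|0x31=0xFBB1
Completed: cp=U+FBB1 (starts at byte 3)
Byte[6]=FC: INVALID lead byte (not 0xxx/110x/1110/11110)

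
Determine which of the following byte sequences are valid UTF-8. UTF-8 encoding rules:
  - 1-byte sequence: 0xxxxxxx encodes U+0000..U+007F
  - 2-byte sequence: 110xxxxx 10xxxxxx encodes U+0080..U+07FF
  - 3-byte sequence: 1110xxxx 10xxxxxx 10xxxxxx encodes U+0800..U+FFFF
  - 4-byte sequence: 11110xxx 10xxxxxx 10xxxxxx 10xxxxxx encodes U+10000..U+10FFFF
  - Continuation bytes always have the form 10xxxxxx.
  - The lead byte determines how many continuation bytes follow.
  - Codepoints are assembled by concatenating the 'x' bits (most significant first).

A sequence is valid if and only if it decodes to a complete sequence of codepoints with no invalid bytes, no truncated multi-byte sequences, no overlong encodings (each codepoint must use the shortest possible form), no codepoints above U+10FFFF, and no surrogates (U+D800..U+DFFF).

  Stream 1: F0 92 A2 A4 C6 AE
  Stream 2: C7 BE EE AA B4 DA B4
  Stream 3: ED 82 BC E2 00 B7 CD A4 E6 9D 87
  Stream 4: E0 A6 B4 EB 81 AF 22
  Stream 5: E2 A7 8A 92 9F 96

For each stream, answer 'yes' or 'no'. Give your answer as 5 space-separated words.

Answer: yes yes no yes no

Derivation:
Stream 1: decodes cleanly. VALID
Stream 2: decodes cleanly. VALID
Stream 3: error at byte offset 4. INVALID
Stream 4: decodes cleanly. VALID
Stream 5: error at byte offset 3. INVALID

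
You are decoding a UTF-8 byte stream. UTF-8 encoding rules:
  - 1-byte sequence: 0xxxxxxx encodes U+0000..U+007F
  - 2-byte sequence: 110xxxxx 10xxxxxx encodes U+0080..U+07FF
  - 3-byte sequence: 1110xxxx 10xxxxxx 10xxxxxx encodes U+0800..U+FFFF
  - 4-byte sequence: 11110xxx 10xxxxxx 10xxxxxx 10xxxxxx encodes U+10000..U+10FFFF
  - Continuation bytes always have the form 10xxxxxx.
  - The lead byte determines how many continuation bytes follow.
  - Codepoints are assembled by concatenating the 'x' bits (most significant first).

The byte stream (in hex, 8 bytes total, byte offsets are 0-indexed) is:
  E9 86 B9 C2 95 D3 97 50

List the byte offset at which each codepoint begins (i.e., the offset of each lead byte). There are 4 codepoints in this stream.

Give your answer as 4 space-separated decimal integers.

Byte[0]=E9: 3-byte lead, need 2 cont bytes. acc=0x9
Byte[1]=86: continuation. acc=(acc<<6)|0x06=0x246
Byte[2]=B9: continuation. acc=(acc<<6)|0x39=0x91B9
Completed: cp=U+91B9 (starts at byte 0)
Byte[3]=C2: 2-byte lead, need 1 cont bytes. acc=0x2
Byte[4]=95: continuation. acc=(acc<<6)|0x15=0x95
Completed: cp=U+0095 (starts at byte 3)
Byte[5]=D3: 2-byte lead, need 1 cont bytes. acc=0x13
Byte[6]=97: continuation. acc=(acc<<6)|0x17=0x4D7
Completed: cp=U+04D7 (starts at byte 5)
Byte[7]=50: 1-byte ASCII. cp=U+0050

Answer: 0 3 5 7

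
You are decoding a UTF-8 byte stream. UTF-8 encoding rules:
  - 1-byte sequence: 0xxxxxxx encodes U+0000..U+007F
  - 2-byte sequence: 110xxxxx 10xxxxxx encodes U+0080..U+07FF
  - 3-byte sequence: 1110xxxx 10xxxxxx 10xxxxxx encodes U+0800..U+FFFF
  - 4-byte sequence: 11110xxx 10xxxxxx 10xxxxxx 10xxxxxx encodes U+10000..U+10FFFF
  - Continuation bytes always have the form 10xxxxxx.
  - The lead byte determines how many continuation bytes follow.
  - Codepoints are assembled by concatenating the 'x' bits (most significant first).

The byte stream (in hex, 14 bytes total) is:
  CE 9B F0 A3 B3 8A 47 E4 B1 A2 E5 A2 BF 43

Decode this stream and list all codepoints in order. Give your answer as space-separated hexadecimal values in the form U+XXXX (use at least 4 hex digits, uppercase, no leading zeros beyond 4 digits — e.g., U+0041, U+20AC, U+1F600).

Answer: U+039B U+23CCA U+0047 U+4C62 U+58BF U+0043

Derivation:
Byte[0]=CE: 2-byte lead, need 1 cont bytes. acc=0xE
Byte[1]=9B: continuation. acc=(acc<<6)|0x1B=0x39B
Completed: cp=U+039B (starts at byte 0)
Byte[2]=F0: 4-byte lead, need 3 cont bytes. acc=0x0
Byte[3]=A3: continuation. acc=(acc<<6)|0x23=0x23
Byte[4]=B3: continuation. acc=(acc<<6)|0x33=0x8F3
Byte[5]=8A: continuation. acc=(acc<<6)|0x0A=0x23CCA
Completed: cp=U+23CCA (starts at byte 2)
Byte[6]=47: 1-byte ASCII. cp=U+0047
Byte[7]=E4: 3-byte lead, need 2 cont bytes. acc=0x4
Byte[8]=B1: continuation. acc=(acc<<6)|0x31=0x131
Byte[9]=A2: continuation. acc=(acc<<6)|0x22=0x4C62
Completed: cp=U+4C62 (starts at byte 7)
Byte[10]=E5: 3-byte lead, need 2 cont bytes. acc=0x5
Byte[11]=A2: continuation. acc=(acc<<6)|0x22=0x162
Byte[12]=BF: continuation. acc=(acc<<6)|0x3F=0x58BF
Completed: cp=U+58BF (starts at byte 10)
Byte[13]=43: 1-byte ASCII. cp=U+0043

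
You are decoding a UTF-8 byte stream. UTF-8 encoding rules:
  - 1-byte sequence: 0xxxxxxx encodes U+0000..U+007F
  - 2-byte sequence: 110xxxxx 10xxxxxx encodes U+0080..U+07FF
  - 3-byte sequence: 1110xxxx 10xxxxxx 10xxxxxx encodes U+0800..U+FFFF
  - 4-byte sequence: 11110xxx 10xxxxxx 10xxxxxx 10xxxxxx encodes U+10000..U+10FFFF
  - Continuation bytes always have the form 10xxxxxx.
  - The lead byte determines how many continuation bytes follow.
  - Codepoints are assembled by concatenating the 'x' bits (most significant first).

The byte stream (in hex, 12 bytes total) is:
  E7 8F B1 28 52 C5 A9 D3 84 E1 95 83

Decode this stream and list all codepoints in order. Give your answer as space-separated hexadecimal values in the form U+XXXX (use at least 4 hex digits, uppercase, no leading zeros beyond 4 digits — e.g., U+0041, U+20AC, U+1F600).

Answer: U+73F1 U+0028 U+0052 U+0169 U+04C4 U+1543

Derivation:
Byte[0]=E7: 3-byte lead, need 2 cont bytes. acc=0x7
Byte[1]=8F: continuation. acc=(acc<<6)|0x0F=0x1CF
Byte[2]=B1: continuation. acc=(acc<<6)|0x31=0x73F1
Completed: cp=U+73F1 (starts at byte 0)
Byte[3]=28: 1-byte ASCII. cp=U+0028
Byte[4]=52: 1-byte ASCII. cp=U+0052
Byte[5]=C5: 2-byte lead, need 1 cont bytes. acc=0x5
Byte[6]=A9: continuation. acc=(acc<<6)|0x29=0x169
Completed: cp=U+0169 (starts at byte 5)
Byte[7]=D3: 2-byte lead, need 1 cont bytes. acc=0x13
Byte[8]=84: continuation. acc=(acc<<6)|0x04=0x4C4
Completed: cp=U+04C4 (starts at byte 7)
Byte[9]=E1: 3-byte lead, need 2 cont bytes. acc=0x1
Byte[10]=95: continuation. acc=(acc<<6)|0x15=0x55
Byte[11]=83: continuation. acc=(acc<<6)|0x03=0x1543
Completed: cp=U+1543 (starts at byte 9)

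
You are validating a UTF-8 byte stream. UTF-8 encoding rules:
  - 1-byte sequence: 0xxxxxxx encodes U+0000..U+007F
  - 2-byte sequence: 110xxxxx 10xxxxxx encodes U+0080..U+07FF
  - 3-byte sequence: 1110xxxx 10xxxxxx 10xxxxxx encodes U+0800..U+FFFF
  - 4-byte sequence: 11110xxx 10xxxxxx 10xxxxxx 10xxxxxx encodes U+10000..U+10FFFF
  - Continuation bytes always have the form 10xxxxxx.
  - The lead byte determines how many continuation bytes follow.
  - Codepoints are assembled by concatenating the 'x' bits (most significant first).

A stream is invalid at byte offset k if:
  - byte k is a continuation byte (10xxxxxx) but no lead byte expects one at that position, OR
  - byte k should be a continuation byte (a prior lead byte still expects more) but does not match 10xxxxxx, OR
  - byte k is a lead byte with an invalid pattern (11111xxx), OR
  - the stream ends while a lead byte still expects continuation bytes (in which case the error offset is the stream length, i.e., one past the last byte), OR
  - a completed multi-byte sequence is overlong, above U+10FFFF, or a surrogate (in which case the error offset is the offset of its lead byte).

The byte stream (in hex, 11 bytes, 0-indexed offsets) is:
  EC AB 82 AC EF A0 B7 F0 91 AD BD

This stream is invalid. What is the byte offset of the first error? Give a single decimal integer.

Byte[0]=EC: 3-byte lead, need 2 cont bytes. acc=0xC
Byte[1]=AB: continuation. acc=(acc<<6)|0x2B=0x32B
Byte[2]=82: continuation. acc=(acc<<6)|0x02=0xCAC2
Completed: cp=U+CAC2 (starts at byte 0)
Byte[3]=AC: INVALID lead byte (not 0xxx/110x/1110/11110)

Answer: 3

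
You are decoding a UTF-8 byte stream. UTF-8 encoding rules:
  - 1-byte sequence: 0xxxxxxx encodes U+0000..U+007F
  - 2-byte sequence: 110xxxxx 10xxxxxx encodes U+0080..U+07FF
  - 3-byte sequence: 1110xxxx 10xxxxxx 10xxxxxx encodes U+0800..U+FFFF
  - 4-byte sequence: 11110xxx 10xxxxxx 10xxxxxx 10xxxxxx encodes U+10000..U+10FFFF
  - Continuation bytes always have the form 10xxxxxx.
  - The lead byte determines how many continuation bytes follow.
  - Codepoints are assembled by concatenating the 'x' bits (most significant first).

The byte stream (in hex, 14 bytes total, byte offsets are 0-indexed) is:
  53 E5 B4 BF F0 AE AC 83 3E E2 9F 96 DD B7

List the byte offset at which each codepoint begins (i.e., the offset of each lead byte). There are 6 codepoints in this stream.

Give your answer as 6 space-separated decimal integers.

Byte[0]=53: 1-byte ASCII. cp=U+0053
Byte[1]=E5: 3-byte lead, need 2 cont bytes. acc=0x5
Byte[2]=B4: continuation. acc=(acc<<6)|0x34=0x174
Byte[3]=BF: continuation. acc=(acc<<6)|0x3F=0x5D3F
Completed: cp=U+5D3F (starts at byte 1)
Byte[4]=F0: 4-byte lead, need 3 cont bytes. acc=0x0
Byte[5]=AE: continuation. acc=(acc<<6)|0x2E=0x2E
Byte[6]=AC: continuation. acc=(acc<<6)|0x2C=0xBAC
Byte[7]=83: continuation. acc=(acc<<6)|0x03=0x2EB03
Completed: cp=U+2EB03 (starts at byte 4)
Byte[8]=3E: 1-byte ASCII. cp=U+003E
Byte[9]=E2: 3-byte lead, need 2 cont bytes. acc=0x2
Byte[10]=9F: continuation. acc=(acc<<6)|0x1F=0x9F
Byte[11]=96: continuation. acc=(acc<<6)|0x16=0x27D6
Completed: cp=U+27D6 (starts at byte 9)
Byte[12]=DD: 2-byte lead, need 1 cont bytes. acc=0x1D
Byte[13]=B7: continuation. acc=(acc<<6)|0x37=0x777
Completed: cp=U+0777 (starts at byte 12)

Answer: 0 1 4 8 9 12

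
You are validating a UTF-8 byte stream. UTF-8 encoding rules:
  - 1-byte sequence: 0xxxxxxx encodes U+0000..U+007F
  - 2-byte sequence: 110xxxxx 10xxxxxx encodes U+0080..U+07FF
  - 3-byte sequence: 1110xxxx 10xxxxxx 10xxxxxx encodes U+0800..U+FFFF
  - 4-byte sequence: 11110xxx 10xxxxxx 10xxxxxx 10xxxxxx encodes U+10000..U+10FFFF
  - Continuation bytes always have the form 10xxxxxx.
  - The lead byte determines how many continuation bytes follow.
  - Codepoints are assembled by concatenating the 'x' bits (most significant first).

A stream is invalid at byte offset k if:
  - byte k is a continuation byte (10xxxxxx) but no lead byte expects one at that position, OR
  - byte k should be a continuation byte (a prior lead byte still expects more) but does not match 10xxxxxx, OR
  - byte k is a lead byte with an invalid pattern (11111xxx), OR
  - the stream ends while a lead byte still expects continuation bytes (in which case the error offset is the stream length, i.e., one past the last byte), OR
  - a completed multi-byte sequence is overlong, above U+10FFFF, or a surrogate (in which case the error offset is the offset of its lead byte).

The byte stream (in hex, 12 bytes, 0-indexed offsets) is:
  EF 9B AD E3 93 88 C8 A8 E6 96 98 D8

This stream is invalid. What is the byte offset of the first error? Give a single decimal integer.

Byte[0]=EF: 3-byte lead, need 2 cont bytes. acc=0xF
Byte[1]=9B: continuation. acc=(acc<<6)|0x1B=0x3DB
Byte[2]=AD: continuation. acc=(acc<<6)|0x2D=0xF6ED
Completed: cp=U+F6ED (starts at byte 0)
Byte[3]=E3: 3-byte lead, need 2 cont bytes. acc=0x3
Byte[4]=93: continuation. acc=(acc<<6)|0x13=0xD3
Byte[5]=88: continuation. acc=(acc<<6)|0x08=0x34C8
Completed: cp=U+34C8 (starts at byte 3)
Byte[6]=C8: 2-byte lead, need 1 cont bytes. acc=0x8
Byte[7]=A8: continuation. acc=(acc<<6)|0x28=0x228
Completed: cp=U+0228 (starts at byte 6)
Byte[8]=E6: 3-byte lead, need 2 cont bytes. acc=0x6
Byte[9]=96: continuation. acc=(acc<<6)|0x16=0x196
Byte[10]=98: continuation. acc=(acc<<6)|0x18=0x6598
Completed: cp=U+6598 (starts at byte 8)
Byte[11]=D8: 2-byte lead, need 1 cont bytes. acc=0x18
Byte[12]: stream ended, expected continuation. INVALID

Answer: 12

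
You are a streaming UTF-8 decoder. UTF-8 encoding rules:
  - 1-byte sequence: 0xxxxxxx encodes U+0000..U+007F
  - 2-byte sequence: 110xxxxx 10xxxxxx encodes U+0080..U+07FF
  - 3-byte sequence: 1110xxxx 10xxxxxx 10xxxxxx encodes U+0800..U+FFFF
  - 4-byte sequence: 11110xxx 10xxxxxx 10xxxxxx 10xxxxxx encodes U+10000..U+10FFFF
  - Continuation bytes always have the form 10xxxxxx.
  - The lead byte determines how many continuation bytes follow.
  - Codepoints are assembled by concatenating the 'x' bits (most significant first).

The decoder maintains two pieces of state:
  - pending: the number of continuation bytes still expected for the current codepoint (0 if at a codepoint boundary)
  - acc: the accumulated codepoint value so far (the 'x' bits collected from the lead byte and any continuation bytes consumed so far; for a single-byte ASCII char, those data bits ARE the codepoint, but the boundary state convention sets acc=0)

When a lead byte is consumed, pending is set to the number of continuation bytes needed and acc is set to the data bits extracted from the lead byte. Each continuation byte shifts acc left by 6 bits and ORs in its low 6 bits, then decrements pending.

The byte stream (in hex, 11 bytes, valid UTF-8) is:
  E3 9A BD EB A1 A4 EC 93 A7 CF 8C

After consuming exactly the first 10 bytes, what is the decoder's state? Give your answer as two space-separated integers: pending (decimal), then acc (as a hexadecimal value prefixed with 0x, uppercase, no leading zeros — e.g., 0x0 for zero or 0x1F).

Answer: 1 0xF

Derivation:
Byte[0]=E3: 3-byte lead. pending=2, acc=0x3
Byte[1]=9A: continuation. acc=(acc<<6)|0x1A=0xDA, pending=1
Byte[2]=BD: continuation. acc=(acc<<6)|0x3D=0x36BD, pending=0
Byte[3]=EB: 3-byte lead. pending=2, acc=0xB
Byte[4]=A1: continuation. acc=(acc<<6)|0x21=0x2E1, pending=1
Byte[5]=A4: continuation. acc=(acc<<6)|0x24=0xB864, pending=0
Byte[6]=EC: 3-byte lead. pending=2, acc=0xC
Byte[7]=93: continuation. acc=(acc<<6)|0x13=0x313, pending=1
Byte[8]=A7: continuation. acc=(acc<<6)|0x27=0xC4E7, pending=0
Byte[9]=CF: 2-byte lead. pending=1, acc=0xF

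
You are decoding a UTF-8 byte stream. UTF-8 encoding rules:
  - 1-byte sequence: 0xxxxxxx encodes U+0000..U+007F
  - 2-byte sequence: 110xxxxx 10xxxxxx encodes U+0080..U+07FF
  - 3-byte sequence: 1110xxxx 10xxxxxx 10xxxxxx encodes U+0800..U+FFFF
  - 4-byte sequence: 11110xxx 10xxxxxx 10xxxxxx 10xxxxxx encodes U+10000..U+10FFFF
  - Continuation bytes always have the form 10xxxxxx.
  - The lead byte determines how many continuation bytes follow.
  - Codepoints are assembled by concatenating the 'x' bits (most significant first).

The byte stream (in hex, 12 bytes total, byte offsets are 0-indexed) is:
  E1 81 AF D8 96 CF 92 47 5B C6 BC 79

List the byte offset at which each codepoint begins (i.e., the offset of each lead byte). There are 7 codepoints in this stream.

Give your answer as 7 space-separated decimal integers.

Answer: 0 3 5 7 8 9 11

Derivation:
Byte[0]=E1: 3-byte lead, need 2 cont bytes. acc=0x1
Byte[1]=81: continuation. acc=(acc<<6)|0x01=0x41
Byte[2]=AF: continuation. acc=(acc<<6)|0x2F=0x106F
Completed: cp=U+106F (starts at byte 0)
Byte[3]=D8: 2-byte lead, need 1 cont bytes. acc=0x18
Byte[4]=96: continuation. acc=(acc<<6)|0x16=0x616
Completed: cp=U+0616 (starts at byte 3)
Byte[5]=CF: 2-byte lead, need 1 cont bytes. acc=0xF
Byte[6]=92: continuation. acc=(acc<<6)|0x12=0x3D2
Completed: cp=U+03D2 (starts at byte 5)
Byte[7]=47: 1-byte ASCII. cp=U+0047
Byte[8]=5B: 1-byte ASCII. cp=U+005B
Byte[9]=C6: 2-byte lead, need 1 cont bytes. acc=0x6
Byte[10]=BC: continuation. acc=(acc<<6)|0x3C=0x1BC
Completed: cp=U+01BC (starts at byte 9)
Byte[11]=79: 1-byte ASCII. cp=U+0079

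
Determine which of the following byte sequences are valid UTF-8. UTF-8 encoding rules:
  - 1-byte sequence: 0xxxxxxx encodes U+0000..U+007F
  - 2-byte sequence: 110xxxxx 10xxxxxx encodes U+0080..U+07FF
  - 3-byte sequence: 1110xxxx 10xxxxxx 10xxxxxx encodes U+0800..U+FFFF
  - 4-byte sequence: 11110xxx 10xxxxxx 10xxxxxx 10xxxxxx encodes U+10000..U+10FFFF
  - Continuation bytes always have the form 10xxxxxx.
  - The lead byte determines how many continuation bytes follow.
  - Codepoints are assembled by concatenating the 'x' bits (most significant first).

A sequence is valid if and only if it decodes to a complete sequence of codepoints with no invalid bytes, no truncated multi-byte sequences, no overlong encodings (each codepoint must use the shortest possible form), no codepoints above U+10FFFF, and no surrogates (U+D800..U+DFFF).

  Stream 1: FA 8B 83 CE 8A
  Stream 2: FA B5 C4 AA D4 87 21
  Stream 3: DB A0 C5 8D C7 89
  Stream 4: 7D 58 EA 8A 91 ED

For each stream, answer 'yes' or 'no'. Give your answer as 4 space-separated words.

Answer: no no yes no

Derivation:
Stream 1: error at byte offset 0. INVALID
Stream 2: error at byte offset 0. INVALID
Stream 3: decodes cleanly. VALID
Stream 4: error at byte offset 6. INVALID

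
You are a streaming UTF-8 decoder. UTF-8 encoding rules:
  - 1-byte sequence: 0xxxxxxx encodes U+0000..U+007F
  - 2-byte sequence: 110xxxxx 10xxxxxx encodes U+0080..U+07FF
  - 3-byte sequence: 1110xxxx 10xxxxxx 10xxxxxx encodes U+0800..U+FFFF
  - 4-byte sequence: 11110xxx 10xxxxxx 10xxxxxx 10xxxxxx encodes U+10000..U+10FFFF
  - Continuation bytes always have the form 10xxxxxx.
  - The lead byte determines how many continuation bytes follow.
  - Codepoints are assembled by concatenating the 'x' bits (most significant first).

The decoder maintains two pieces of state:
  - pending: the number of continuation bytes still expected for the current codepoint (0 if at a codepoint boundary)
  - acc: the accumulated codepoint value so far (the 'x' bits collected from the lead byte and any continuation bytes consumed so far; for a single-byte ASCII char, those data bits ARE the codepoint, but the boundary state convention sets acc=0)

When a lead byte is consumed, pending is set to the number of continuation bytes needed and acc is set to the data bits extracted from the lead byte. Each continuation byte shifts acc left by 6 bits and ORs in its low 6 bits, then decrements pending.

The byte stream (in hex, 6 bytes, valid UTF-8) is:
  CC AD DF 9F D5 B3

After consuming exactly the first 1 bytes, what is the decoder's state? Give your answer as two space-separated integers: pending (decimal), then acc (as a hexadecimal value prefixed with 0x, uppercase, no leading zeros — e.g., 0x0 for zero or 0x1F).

Byte[0]=CC: 2-byte lead. pending=1, acc=0xC

Answer: 1 0xC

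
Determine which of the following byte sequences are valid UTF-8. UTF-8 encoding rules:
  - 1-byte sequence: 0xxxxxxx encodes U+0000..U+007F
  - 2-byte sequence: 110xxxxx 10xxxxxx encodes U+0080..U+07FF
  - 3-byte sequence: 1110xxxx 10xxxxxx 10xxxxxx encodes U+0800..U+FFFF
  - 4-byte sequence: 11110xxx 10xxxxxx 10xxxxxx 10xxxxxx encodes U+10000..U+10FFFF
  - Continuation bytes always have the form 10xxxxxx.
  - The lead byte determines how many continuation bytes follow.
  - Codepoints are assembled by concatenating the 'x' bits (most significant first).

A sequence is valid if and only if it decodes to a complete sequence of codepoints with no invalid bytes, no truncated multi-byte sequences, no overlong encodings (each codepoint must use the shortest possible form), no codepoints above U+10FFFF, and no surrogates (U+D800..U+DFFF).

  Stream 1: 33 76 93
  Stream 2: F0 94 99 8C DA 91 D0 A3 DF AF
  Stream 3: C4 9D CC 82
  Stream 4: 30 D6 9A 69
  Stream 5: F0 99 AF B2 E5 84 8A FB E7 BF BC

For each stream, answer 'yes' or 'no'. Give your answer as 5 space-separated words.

Answer: no yes yes yes no

Derivation:
Stream 1: error at byte offset 2. INVALID
Stream 2: decodes cleanly. VALID
Stream 3: decodes cleanly. VALID
Stream 4: decodes cleanly. VALID
Stream 5: error at byte offset 7. INVALID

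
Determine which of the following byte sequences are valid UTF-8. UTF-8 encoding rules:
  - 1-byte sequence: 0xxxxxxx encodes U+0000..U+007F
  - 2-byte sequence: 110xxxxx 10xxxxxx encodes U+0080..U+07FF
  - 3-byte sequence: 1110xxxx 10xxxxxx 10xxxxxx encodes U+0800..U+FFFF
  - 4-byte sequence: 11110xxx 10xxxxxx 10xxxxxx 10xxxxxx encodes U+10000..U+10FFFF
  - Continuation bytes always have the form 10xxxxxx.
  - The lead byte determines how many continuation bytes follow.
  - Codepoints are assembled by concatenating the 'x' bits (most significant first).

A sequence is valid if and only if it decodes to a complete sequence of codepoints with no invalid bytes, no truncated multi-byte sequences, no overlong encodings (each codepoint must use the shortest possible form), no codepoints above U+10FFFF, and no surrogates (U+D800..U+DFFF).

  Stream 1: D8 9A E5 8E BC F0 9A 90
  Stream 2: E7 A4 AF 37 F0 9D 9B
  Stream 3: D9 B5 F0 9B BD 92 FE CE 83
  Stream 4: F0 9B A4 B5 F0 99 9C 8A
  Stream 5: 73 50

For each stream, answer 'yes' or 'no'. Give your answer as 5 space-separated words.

Answer: no no no yes yes

Derivation:
Stream 1: error at byte offset 8. INVALID
Stream 2: error at byte offset 7. INVALID
Stream 3: error at byte offset 6. INVALID
Stream 4: decodes cleanly. VALID
Stream 5: decodes cleanly. VALID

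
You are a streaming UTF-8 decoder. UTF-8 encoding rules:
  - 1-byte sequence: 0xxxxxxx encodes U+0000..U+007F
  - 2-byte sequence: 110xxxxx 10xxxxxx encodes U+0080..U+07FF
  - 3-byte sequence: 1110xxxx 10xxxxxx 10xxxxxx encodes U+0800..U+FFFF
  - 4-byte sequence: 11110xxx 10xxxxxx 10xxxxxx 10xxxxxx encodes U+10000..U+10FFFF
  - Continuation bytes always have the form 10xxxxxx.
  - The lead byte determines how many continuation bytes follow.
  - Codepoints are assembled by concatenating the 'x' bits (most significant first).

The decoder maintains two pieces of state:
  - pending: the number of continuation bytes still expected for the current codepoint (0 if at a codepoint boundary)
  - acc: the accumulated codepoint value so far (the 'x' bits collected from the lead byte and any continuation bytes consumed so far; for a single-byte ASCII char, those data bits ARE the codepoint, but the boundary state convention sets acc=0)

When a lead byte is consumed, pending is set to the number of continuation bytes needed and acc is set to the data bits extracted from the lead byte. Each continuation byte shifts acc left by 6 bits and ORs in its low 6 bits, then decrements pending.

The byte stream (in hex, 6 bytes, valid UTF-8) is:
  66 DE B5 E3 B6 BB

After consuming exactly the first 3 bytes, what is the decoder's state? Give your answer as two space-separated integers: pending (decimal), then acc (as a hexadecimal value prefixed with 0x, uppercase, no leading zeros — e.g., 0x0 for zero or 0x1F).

Byte[0]=66: 1-byte. pending=0, acc=0x0
Byte[1]=DE: 2-byte lead. pending=1, acc=0x1E
Byte[2]=B5: continuation. acc=(acc<<6)|0x35=0x7B5, pending=0

Answer: 0 0x7B5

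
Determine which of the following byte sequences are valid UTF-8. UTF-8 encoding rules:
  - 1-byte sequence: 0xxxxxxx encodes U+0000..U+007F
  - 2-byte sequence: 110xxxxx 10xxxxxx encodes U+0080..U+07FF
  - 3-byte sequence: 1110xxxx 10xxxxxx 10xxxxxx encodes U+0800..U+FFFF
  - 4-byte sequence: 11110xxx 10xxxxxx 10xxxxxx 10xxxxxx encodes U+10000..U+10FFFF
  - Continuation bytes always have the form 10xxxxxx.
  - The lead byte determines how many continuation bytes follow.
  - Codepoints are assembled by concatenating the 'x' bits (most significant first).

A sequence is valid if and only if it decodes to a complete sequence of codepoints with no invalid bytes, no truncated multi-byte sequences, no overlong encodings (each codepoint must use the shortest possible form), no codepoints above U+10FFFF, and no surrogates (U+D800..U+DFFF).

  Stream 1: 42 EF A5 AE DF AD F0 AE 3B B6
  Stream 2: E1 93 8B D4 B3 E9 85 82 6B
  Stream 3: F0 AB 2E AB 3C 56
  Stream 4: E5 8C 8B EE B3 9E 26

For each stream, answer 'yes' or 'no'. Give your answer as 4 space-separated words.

Answer: no yes no yes

Derivation:
Stream 1: error at byte offset 8. INVALID
Stream 2: decodes cleanly. VALID
Stream 3: error at byte offset 2. INVALID
Stream 4: decodes cleanly. VALID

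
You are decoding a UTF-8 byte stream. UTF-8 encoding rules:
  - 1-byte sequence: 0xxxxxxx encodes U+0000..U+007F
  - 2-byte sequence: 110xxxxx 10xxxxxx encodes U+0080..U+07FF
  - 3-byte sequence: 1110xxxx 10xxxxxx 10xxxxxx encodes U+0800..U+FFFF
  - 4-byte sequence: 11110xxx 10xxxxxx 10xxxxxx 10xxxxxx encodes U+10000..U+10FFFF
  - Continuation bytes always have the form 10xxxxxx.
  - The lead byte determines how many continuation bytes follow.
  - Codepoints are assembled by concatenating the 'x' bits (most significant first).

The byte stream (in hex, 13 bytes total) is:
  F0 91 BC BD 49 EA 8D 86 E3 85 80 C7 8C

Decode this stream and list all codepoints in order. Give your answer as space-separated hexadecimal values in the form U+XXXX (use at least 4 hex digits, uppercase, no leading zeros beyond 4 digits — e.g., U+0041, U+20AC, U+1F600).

Answer: U+11F3D U+0049 U+A346 U+3140 U+01CC

Derivation:
Byte[0]=F0: 4-byte lead, need 3 cont bytes. acc=0x0
Byte[1]=91: continuation. acc=(acc<<6)|0x11=0x11
Byte[2]=BC: continuation. acc=(acc<<6)|0x3C=0x47C
Byte[3]=BD: continuation. acc=(acc<<6)|0x3D=0x11F3D
Completed: cp=U+11F3D (starts at byte 0)
Byte[4]=49: 1-byte ASCII. cp=U+0049
Byte[5]=EA: 3-byte lead, need 2 cont bytes. acc=0xA
Byte[6]=8D: continuation. acc=(acc<<6)|0x0D=0x28D
Byte[7]=86: continuation. acc=(acc<<6)|0x06=0xA346
Completed: cp=U+A346 (starts at byte 5)
Byte[8]=E3: 3-byte lead, need 2 cont bytes. acc=0x3
Byte[9]=85: continuation. acc=(acc<<6)|0x05=0xC5
Byte[10]=80: continuation. acc=(acc<<6)|0x00=0x3140
Completed: cp=U+3140 (starts at byte 8)
Byte[11]=C7: 2-byte lead, need 1 cont bytes. acc=0x7
Byte[12]=8C: continuation. acc=(acc<<6)|0x0C=0x1CC
Completed: cp=U+01CC (starts at byte 11)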